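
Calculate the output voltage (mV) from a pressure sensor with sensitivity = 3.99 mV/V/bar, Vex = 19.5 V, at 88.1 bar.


Output = sensitivity * Vex * P.
Vout = 3.99 * 19.5 * 88.1
Vout = 77.805 * 88.1
Vout = 6854.62 mV

6854.62 mV


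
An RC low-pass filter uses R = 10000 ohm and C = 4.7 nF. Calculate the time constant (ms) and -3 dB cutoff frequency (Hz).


Time constant: tau = R * C.
tau = 10000 * 4.70e-09 = 4.7e-05 s
tau = 0.047 ms
Cutoff frequency: fc = 1 / (2*pi*R*C).
fc = 1 / (2*pi*4.7e-05) = 3386.28 Hz

tau = 0.047 ms, fc = 3386.28 Hz


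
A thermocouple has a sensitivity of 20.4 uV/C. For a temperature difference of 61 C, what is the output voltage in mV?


The thermocouple output V = sensitivity * dT.
V = 20.4 uV/C * 61 C
V = 1244.4 uV
V = 1.244 mV

1.244 mV


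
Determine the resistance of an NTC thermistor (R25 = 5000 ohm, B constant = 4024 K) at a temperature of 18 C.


NTC thermistor equation: Rt = R25 * exp(B * (1/T - 1/T25)).
T in Kelvin: 291.15 K, T25 = 298.15 K
1/T - 1/T25 = 1/291.15 - 1/298.15 = 8.064e-05
B * (1/T - 1/T25) = 4024 * 8.064e-05 = 0.3245
Rt = 5000 * exp(0.3245) = 6916.6 ohm

6916.6 ohm


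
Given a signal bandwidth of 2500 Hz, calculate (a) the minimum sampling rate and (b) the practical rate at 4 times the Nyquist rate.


By Nyquist theorem, fs_min = 2 * fmax.
fs_min = 2 * 2500 = 5000 Hz
Practical rate = 4 * fs_min = 4 * 5000 = 20000 Hz

fs_min = 5000 Hz, fs_practical = 20000 Hz


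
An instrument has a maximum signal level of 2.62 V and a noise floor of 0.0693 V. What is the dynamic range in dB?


Dynamic range = 20 * log10(Vmax / Vnoise).
DR = 20 * log10(2.62 / 0.0693)
DR = 20 * log10(37.81)
DR = 31.55 dB

31.55 dB


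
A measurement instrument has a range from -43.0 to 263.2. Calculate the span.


Span = upper range - lower range.
Span = 263.2 - (-43.0)
Span = 306.2

306.2


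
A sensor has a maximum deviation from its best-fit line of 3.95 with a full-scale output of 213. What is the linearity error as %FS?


Linearity error = (max deviation / full scale) * 100%.
Linearity = (3.95 / 213) * 100
Linearity = 1.854 %FS

1.854 %FS


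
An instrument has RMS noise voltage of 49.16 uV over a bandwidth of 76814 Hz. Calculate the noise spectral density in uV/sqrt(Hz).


Noise spectral density = Vrms / sqrt(BW).
NSD = 49.16 / sqrt(76814)
NSD = 49.16 / 277.1534
NSD = 0.1774 uV/sqrt(Hz)

0.1774 uV/sqrt(Hz)


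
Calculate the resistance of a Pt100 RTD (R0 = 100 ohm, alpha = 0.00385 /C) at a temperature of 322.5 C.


The RTD equation: Rt = R0 * (1 + alpha * T).
Rt = 100 * (1 + 0.00385 * 322.5)
Rt = 100 * (1 + 1.241625)
Rt = 100 * 2.241625
Rt = 224.162 ohm

224.162 ohm


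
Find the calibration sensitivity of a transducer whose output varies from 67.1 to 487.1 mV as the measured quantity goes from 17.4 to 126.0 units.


Sensitivity = (y2 - y1) / (x2 - x1).
S = (487.1 - 67.1) / (126.0 - 17.4)
S = 420.0 / 108.6
S = 3.8674 mV/unit

3.8674 mV/unit


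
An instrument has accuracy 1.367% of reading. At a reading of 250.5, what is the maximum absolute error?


Absolute error = (accuracy% / 100) * reading.
Error = (1.367 / 100) * 250.5
Error = 0.01367 * 250.5
Error = 3.4243

3.4243


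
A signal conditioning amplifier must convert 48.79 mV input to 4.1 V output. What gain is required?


Gain = Vout / Vin (converting to same units).
G = 4.1 V / 48.79 mV
G = 4100.0 mV / 48.79 mV
G = 84.03

84.03


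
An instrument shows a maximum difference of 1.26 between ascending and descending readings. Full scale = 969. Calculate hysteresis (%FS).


Hysteresis = (max difference / full scale) * 100%.
H = (1.26 / 969) * 100
H = 0.13 %FS

0.13 %FS


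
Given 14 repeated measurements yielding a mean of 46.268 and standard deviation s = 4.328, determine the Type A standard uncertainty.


The standard uncertainty for Type A evaluation is u = s / sqrt(n).
u = 4.328 / sqrt(14)
u = 4.328 / 3.7417
u = 1.1567

1.1567


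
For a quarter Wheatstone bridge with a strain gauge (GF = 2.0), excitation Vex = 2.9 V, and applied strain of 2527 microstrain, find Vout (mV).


Quarter bridge output: Vout = (GF * epsilon * Vex) / 4.
Vout = (2.0 * 2527e-6 * 2.9) / 4
Vout = 0.0146566 / 4 V
Vout = 0.00366415 V = 3.6641 mV

3.6641 mV


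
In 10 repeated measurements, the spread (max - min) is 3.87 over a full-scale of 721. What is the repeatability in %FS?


Repeatability = (spread / full scale) * 100%.
R = (3.87 / 721) * 100
R = 0.537 %FS

0.537 %FS


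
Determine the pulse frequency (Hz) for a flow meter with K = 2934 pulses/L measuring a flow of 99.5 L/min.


Frequency = K * Q / 60 (converting L/min to L/s).
f = 2934 * 99.5 / 60
f = 291933.0 / 60
f = 4865.55 Hz

4865.55 Hz


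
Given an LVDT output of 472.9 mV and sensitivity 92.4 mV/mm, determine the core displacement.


Displacement = Vout / sensitivity.
d = 472.9 / 92.4
d = 5.118 mm

5.118 mm


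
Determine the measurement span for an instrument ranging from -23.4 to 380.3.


Span = upper range - lower range.
Span = 380.3 - (-23.4)
Span = 403.7

403.7


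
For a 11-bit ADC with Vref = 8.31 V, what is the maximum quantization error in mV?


The maximum quantization error is +/- LSB/2.
LSB = Vref / 2^n = 8.31 / 2048 = 0.00405762 V
Max error = LSB / 2 = 0.00405762 / 2 = 0.00202881 V
Max error = 2.0288 mV

2.0288 mV


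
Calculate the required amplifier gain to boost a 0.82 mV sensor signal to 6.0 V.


Gain = Vout / Vin (converting to same units).
G = 6.0 V / 0.82 mV
G = 6000.0 mV / 0.82 mV
G = 7317.07

7317.07


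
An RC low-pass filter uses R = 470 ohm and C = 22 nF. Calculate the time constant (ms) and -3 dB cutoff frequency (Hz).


Time constant: tau = R * C.
tau = 470 * 2.20e-08 = 1.034e-05 s
tau = 0.0103 ms
Cutoff frequency: fc = 1 / (2*pi*R*C).
fc = 1 / (2*pi*1.034e-05) = 15392.16 Hz

tau = 0.0103 ms, fc = 15392.16 Hz


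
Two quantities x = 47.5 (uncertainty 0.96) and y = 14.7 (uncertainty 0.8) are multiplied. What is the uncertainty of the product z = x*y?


For a product z = x*y, the relative uncertainty is:
uz/z = sqrt((ux/x)^2 + (uy/y)^2)
Relative uncertainties: ux/x = 0.96/47.5 = 0.020211
uy/y = 0.8/14.7 = 0.054422
z = 47.5 * 14.7 = 698.2
uz = 698.2 * sqrt(0.020211^2 + 0.054422^2) = 40.536

40.536


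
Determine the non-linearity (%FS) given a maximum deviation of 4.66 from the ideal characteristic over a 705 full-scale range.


Linearity error = (max deviation / full scale) * 100%.
Linearity = (4.66 / 705) * 100
Linearity = 0.661 %FS

0.661 %FS


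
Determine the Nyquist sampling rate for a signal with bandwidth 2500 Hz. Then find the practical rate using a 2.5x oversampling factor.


By Nyquist theorem, fs_min = 2 * fmax.
fs_min = 2 * 2500 = 5000 Hz
Practical rate = 2.5 * fs_min = 2.5 * 5000 = 12500 Hz

fs_min = 5000 Hz, fs_practical = 12500 Hz


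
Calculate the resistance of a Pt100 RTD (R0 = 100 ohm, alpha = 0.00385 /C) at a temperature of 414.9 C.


The RTD equation: Rt = R0 * (1 + alpha * T).
Rt = 100 * (1 + 0.00385 * 414.9)
Rt = 100 * (1 + 1.597365)
Rt = 100 * 2.597365
Rt = 259.736 ohm

259.736 ohm


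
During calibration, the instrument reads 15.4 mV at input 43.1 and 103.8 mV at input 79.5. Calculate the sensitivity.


Sensitivity = (y2 - y1) / (x2 - x1).
S = (103.8 - 15.4) / (79.5 - 43.1)
S = 88.4 / 36.4
S = 2.4286 mV/unit

2.4286 mV/unit


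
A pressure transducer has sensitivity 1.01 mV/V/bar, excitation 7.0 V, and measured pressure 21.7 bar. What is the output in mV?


Output = sensitivity * Vex * P.
Vout = 1.01 * 7.0 * 21.7
Vout = 7.07 * 21.7
Vout = 153.42 mV

153.42 mV


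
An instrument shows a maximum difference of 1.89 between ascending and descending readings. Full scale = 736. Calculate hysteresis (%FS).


Hysteresis = (max difference / full scale) * 100%.
H = (1.89 / 736) * 100
H = 0.257 %FS

0.257 %FS


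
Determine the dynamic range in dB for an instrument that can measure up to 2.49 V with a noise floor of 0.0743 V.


Dynamic range = 20 * log10(Vmax / Vnoise).
DR = 20 * log10(2.49 / 0.0743)
DR = 20 * log10(33.51)
DR = 30.5 dB

30.5 dB


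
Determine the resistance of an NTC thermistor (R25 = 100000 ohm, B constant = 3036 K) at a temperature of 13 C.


NTC thermistor equation: Rt = R25 * exp(B * (1/T - 1/T25)).
T in Kelvin: 286.15 K, T25 = 298.15 K
1/T - 1/T25 = 1/286.15 - 1/298.15 = 0.00014065
B * (1/T - 1/T25) = 3036 * 0.00014065 = 0.427
Rt = 100000 * exp(0.427) = 153269.3 ohm

153269.3 ohm


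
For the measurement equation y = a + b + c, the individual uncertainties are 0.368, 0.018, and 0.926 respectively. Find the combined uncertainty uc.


For a sum of independent quantities, uc = sqrt(u1^2 + u2^2 + u3^2).
uc = sqrt(0.368^2 + 0.018^2 + 0.926^2)
uc = sqrt(0.135424 + 0.000324 + 0.857476)
uc = 0.9966

0.9966


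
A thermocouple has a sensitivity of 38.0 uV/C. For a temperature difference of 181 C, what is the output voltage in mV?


The thermocouple output V = sensitivity * dT.
V = 38.0 uV/C * 181 C
V = 6878.0 uV
V = 6.878 mV

6.878 mV


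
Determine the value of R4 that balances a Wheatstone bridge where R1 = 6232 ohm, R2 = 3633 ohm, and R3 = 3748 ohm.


At balance: R1*R4 = R2*R3, so R4 = R2*R3/R1.
R4 = 3633 * 3748 / 6232
R4 = 13616484 / 6232
R4 = 2184.93 ohm

2184.93 ohm


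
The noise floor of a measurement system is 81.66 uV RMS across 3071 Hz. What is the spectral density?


Noise spectral density = Vrms / sqrt(BW).
NSD = 81.66 / sqrt(3071)
NSD = 81.66 / 55.4166
NSD = 1.4736 uV/sqrt(Hz)

1.4736 uV/sqrt(Hz)


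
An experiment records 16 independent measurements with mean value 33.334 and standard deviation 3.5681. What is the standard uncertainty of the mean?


The standard uncertainty for Type A evaluation is u = s / sqrt(n).
u = 3.5681 / sqrt(16)
u = 3.5681 / 4.0
u = 0.892

0.892


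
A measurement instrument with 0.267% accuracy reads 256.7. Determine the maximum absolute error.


Absolute error = (accuracy% / 100) * reading.
Error = (0.267 / 100) * 256.7
Error = 0.00267 * 256.7
Error = 0.6854

0.6854


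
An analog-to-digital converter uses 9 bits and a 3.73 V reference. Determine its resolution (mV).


The resolution (LSB) of an ADC is Vref / 2^n.
LSB = 3.73 / 2^9
LSB = 3.73 / 512
LSB = 0.00728516 V = 7.28515625 mV

7.28515625 mV


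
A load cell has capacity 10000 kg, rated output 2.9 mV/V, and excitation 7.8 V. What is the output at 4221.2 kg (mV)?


Vout = rated_output * Vex * (load / capacity).
Vout = 2.9 * 7.8 * (4221.2 / 10000)
Vout = 2.9 * 7.8 * 0.42212
Vout = 9.548 mV

9.548 mV


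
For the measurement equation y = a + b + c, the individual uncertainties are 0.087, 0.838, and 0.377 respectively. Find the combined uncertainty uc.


For a sum of independent quantities, uc = sqrt(u1^2 + u2^2 + u3^2).
uc = sqrt(0.087^2 + 0.838^2 + 0.377^2)
uc = sqrt(0.007569 + 0.702244 + 0.142129)
uc = 0.923

0.923


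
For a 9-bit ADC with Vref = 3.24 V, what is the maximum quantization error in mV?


The maximum quantization error is +/- LSB/2.
LSB = Vref / 2^n = 3.24 / 512 = 0.00632813 V
Max error = LSB / 2 = 0.00632813 / 2 = 0.00316406 V
Max error = 3.1641 mV

3.1641 mV


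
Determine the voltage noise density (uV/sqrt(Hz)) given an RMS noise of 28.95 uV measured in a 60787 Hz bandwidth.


Noise spectral density = Vrms / sqrt(BW).
NSD = 28.95 / sqrt(60787)
NSD = 28.95 / 246.5502
NSD = 0.1174 uV/sqrt(Hz)

0.1174 uV/sqrt(Hz)


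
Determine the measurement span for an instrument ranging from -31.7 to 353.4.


Span = upper range - lower range.
Span = 353.4 - (-31.7)
Span = 385.1

385.1


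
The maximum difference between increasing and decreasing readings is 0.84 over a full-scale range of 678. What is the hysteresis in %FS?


Hysteresis = (max difference / full scale) * 100%.
H = (0.84 / 678) * 100
H = 0.124 %FS

0.124 %FS


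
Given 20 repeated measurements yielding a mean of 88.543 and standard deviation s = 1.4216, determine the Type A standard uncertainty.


The standard uncertainty for Type A evaluation is u = s / sqrt(n).
u = 1.4216 / sqrt(20)
u = 1.4216 / 4.4721
u = 0.3179

0.3179


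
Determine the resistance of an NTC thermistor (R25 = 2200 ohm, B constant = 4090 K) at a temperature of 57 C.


NTC thermistor equation: Rt = R25 * exp(B * (1/T - 1/T25)).
T in Kelvin: 330.15 K, T25 = 298.15 K
1/T - 1/T25 = 1/330.15 - 1/298.15 = -0.00032509
B * (1/T - 1/T25) = 4090 * -0.00032509 = -1.3296
Rt = 2200 * exp(-1.3296) = 582.1 ohm

582.1 ohm


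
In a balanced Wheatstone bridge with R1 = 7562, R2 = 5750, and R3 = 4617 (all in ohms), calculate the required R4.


At balance: R1*R4 = R2*R3, so R4 = R2*R3/R1.
R4 = 5750 * 4617 / 7562
R4 = 26547750 / 7562
R4 = 3510.68 ohm

3510.68 ohm


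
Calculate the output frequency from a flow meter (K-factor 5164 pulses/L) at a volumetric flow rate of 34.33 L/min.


Frequency = K * Q / 60 (converting L/min to L/s).
f = 5164 * 34.33 / 60
f = 177280.12 / 60
f = 2954.67 Hz

2954.67 Hz


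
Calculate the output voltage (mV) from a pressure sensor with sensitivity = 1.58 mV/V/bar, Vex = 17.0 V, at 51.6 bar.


Output = sensitivity * Vex * P.
Vout = 1.58 * 17.0 * 51.6
Vout = 26.86 * 51.6
Vout = 1385.98 mV

1385.98 mV


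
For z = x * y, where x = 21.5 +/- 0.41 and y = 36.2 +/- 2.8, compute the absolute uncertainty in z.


For a product z = x*y, the relative uncertainty is:
uz/z = sqrt((ux/x)^2 + (uy/y)^2)
Relative uncertainties: ux/x = 0.41/21.5 = 0.01907
uy/y = 2.8/36.2 = 0.077348
z = 21.5 * 36.2 = 778.3
uz = 778.3 * sqrt(0.01907^2 + 0.077348^2) = 62.003

62.003


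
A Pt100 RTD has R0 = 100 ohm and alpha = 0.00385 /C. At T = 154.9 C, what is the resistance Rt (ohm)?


The RTD equation: Rt = R0 * (1 + alpha * T).
Rt = 100 * (1 + 0.00385 * 154.9)
Rt = 100 * (1 + 0.596365)
Rt = 100 * 1.596365
Rt = 159.637 ohm

159.637 ohm


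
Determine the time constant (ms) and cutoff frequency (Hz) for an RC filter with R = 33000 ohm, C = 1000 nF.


Time constant: tau = R * C.
tau = 33000 * 1.00e-06 = 0.033 s
tau = 33.0 ms
Cutoff frequency: fc = 1 / (2*pi*R*C).
fc = 1 / (2*pi*0.033) = 4.82 Hz

tau = 33.0 ms, fc = 4.82 Hz


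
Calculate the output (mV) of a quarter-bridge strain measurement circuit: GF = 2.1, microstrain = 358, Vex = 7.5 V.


Quarter bridge output: Vout = (GF * epsilon * Vex) / 4.
Vout = (2.1 * 358e-6 * 7.5) / 4
Vout = 0.0056385 / 4 V
Vout = 0.00140963 V = 1.4096 mV

1.4096 mV


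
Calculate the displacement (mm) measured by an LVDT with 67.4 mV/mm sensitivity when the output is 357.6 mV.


Displacement = Vout / sensitivity.
d = 357.6 / 67.4
d = 5.306 mm

5.306 mm


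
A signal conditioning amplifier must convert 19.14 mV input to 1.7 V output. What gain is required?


Gain = Vout / Vin (converting to same units).
G = 1.7 V / 19.14 mV
G = 1700.0 mV / 19.14 mV
G = 88.82

88.82


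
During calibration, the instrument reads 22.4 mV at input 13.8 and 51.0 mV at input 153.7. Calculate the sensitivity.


Sensitivity = (y2 - y1) / (x2 - x1).
S = (51.0 - 22.4) / (153.7 - 13.8)
S = 28.6 / 139.9
S = 0.2044 mV/unit

0.2044 mV/unit


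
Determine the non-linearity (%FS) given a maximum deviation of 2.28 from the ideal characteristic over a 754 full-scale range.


Linearity error = (max deviation / full scale) * 100%.
Linearity = (2.28 / 754) * 100
Linearity = 0.302 %FS

0.302 %FS


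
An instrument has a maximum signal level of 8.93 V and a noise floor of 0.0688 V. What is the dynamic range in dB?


Dynamic range = 20 * log10(Vmax / Vnoise).
DR = 20 * log10(8.93 / 0.0688)
DR = 20 * log10(129.8)
DR = 42.27 dB

42.27 dB


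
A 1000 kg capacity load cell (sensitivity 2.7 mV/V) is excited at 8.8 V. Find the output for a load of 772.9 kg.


Vout = rated_output * Vex * (load / capacity).
Vout = 2.7 * 8.8 * (772.9 / 1000)
Vout = 2.7 * 8.8 * 0.7729
Vout = 18.364 mV

18.364 mV


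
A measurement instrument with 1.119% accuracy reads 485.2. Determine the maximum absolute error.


Absolute error = (accuracy% / 100) * reading.
Error = (1.119 / 100) * 485.2
Error = 0.01119 * 485.2
Error = 5.4294

5.4294


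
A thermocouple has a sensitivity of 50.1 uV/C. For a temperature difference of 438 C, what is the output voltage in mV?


The thermocouple output V = sensitivity * dT.
V = 50.1 uV/C * 438 C
V = 21943.8 uV
V = 21.944 mV

21.944 mV


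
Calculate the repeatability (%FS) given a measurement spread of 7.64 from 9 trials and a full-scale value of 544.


Repeatability = (spread / full scale) * 100%.
R = (7.64 / 544) * 100
R = 1.404 %FS

1.404 %FS


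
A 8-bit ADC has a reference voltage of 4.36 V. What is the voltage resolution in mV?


The resolution (LSB) of an ADC is Vref / 2^n.
LSB = 4.36 / 2^8
LSB = 4.36 / 256
LSB = 0.01703125 V = 17.03125 mV

17.03125 mV


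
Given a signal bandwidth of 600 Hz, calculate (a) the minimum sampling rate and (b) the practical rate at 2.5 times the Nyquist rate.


By Nyquist theorem, fs_min = 2 * fmax.
fs_min = 2 * 600 = 1200 Hz
Practical rate = 2.5 * fs_min = 2.5 * 1200 = 3000 Hz

fs_min = 1200 Hz, fs_practical = 3000 Hz


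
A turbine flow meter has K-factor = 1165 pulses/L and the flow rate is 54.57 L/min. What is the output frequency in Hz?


Frequency = K * Q / 60 (converting L/min to L/s).
f = 1165 * 54.57 / 60
f = 63574.05 / 60
f = 1059.57 Hz

1059.57 Hz


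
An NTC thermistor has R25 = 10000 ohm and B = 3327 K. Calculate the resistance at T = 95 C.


NTC thermistor equation: Rt = R25 * exp(B * (1/T - 1/T25)).
T in Kelvin: 368.15 K, T25 = 298.15 K
1/T - 1/T25 = 1/368.15 - 1/298.15 = -0.00063773
B * (1/T - 1/T25) = 3327 * -0.00063773 = -2.1217
Rt = 10000 * exp(-2.1217) = 1198.2 ohm

1198.2 ohm


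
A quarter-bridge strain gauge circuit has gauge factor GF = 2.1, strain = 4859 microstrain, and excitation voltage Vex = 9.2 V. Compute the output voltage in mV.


Quarter bridge output: Vout = (GF * epsilon * Vex) / 4.
Vout = (2.1 * 4859e-6 * 9.2) / 4
Vout = 0.09387588 / 4 V
Vout = 0.02346897 V = 23.469 mV

23.469 mV


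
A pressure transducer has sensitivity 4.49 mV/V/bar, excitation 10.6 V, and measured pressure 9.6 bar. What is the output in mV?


Output = sensitivity * Vex * P.
Vout = 4.49 * 10.6 * 9.6
Vout = 47.594 * 9.6
Vout = 456.9 mV

456.9 mV


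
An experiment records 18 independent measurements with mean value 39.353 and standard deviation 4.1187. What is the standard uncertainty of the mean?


The standard uncertainty for Type A evaluation is u = s / sqrt(n).
u = 4.1187 / sqrt(18)
u = 4.1187 / 4.2426
u = 0.9708

0.9708


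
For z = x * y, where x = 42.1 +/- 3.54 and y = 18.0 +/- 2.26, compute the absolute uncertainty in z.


For a product z = x*y, the relative uncertainty is:
uz/z = sqrt((ux/x)^2 + (uy/y)^2)
Relative uncertainties: ux/x = 3.54/42.1 = 0.084086
uy/y = 2.26/18.0 = 0.125556
z = 42.1 * 18.0 = 757.8
uz = 757.8 * sqrt(0.084086^2 + 0.125556^2) = 114.512

114.512


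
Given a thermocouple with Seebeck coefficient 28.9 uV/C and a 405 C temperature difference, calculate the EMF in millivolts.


The thermocouple output V = sensitivity * dT.
V = 28.9 uV/C * 405 C
V = 11704.5 uV
V = 11.704 mV

11.704 mV


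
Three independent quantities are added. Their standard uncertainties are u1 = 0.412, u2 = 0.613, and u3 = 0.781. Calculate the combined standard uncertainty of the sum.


For a sum of independent quantities, uc = sqrt(u1^2 + u2^2 + u3^2).
uc = sqrt(0.412^2 + 0.613^2 + 0.781^2)
uc = sqrt(0.169744 + 0.375769 + 0.609961)
uc = 1.0749

1.0749


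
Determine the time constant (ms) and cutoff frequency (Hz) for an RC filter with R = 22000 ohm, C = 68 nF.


Time constant: tau = R * C.
tau = 22000 * 6.80e-08 = 0.001496 s
tau = 1.496 ms
Cutoff frequency: fc = 1 / (2*pi*R*C).
fc = 1 / (2*pi*0.001496) = 106.39 Hz

tau = 1.496 ms, fc = 106.39 Hz


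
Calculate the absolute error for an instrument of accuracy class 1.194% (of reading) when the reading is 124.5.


Absolute error = (accuracy% / 100) * reading.
Error = (1.194 / 100) * 124.5
Error = 0.01194 * 124.5
Error = 1.4865

1.4865


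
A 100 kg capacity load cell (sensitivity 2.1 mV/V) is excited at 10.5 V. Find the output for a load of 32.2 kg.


Vout = rated_output * Vex * (load / capacity).
Vout = 2.1 * 10.5 * (32.2 / 100)
Vout = 2.1 * 10.5 * 0.322
Vout = 7.1 mV

7.1 mV


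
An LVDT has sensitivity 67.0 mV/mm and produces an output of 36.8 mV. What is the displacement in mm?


Displacement = Vout / sensitivity.
d = 36.8 / 67.0
d = 0.549 mm

0.549 mm


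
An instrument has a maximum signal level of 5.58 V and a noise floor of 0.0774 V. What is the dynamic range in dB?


Dynamic range = 20 * log10(Vmax / Vnoise).
DR = 20 * log10(5.58 / 0.0774)
DR = 20 * log10(72.09)
DR = 37.16 dB

37.16 dB


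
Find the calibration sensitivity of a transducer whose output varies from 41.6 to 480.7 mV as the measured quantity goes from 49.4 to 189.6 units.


Sensitivity = (y2 - y1) / (x2 - x1).
S = (480.7 - 41.6) / (189.6 - 49.4)
S = 439.1 / 140.2
S = 3.132 mV/unit

3.132 mV/unit


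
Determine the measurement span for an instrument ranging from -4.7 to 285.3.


Span = upper range - lower range.
Span = 285.3 - (-4.7)
Span = 290.0

290.0


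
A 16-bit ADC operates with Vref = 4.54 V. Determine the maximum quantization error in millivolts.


The maximum quantization error is +/- LSB/2.
LSB = Vref / 2^n = 4.54 / 65536 = 6.927e-05 V
Max error = LSB / 2 = 6.927e-05 / 2 = 3.464e-05 V
Max error = 0.0346 mV

0.0346 mV


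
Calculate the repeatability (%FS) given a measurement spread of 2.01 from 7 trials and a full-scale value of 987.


Repeatability = (spread / full scale) * 100%.
R = (2.01 / 987) * 100
R = 0.204 %FS

0.204 %FS


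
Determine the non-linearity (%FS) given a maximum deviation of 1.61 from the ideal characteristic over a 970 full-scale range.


Linearity error = (max deviation / full scale) * 100%.
Linearity = (1.61 / 970) * 100
Linearity = 0.166 %FS

0.166 %FS


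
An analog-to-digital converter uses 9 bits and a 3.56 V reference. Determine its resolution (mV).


The resolution (LSB) of an ADC is Vref / 2^n.
LSB = 3.56 / 2^9
LSB = 3.56 / 512
LSB = 0.00695313 V = 6.953125 mV

6.953125 mV


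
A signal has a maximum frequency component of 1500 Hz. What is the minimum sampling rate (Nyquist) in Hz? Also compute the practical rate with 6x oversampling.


By Nyquist theorem, fs_min = 2 * fmax.
fs_min = 2 * 1500 = 3000 Hz
Practical rate = 6 * fs_min = 6 * 3000 = 18000 Hz

fs_min = 3000 Hz, fs_practical = 18000 Hz


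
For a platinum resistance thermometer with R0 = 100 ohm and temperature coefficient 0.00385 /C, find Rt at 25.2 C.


The RTD equation: Rt = R0 * (1 + alpha * T).
Rt = 100 * (1 + 0.00385 * 25.2)
Rt = 100 * (1 + 0.09702)
Rt = 100 * 1.09702
Rt = 109.702 ohm

109.702 ohm


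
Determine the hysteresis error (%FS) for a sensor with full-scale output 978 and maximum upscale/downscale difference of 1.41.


Hysteresis = (max difference / full scale) * 100%.
H = (1.41 / 978) * 100
H = 0.144 %FS

0.144 %FS


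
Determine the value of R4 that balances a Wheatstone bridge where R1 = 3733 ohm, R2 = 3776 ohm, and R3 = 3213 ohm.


At balance: R1*R4 = R2*R3, so R4 = R2*R3/R1.
R4 = 3776 * 3213 / 3733
R4 = 12132288 / 3733
R4 = 3250.01 ohm

3250.01 ohm


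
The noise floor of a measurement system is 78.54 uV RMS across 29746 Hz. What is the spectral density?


Noise spectral density = Vrms / sqrt(BW).
NSD = 78.54 / sqrt(29746)
NSD = 78.54 / 172.4703
NSD = 0.4554 uV/sqrt(Hz)

0.4554 uV/sqrt(Hz)


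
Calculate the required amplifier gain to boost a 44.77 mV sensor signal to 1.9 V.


Gain = Vout / Vin (converting to same units).
G = 1.9 V / 44.77 mV
G = 1900.0 mV / 44.77 mV
G = 42.44

42.44


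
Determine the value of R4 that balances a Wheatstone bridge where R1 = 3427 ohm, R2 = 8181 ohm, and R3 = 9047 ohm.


At balance: R1*R4 = R2*R3, so R4 = R2*R3/R1.
R4 = 8181 * 9047 / 3427
R4 = 74013507 / 3427
R4 = 21597.17 ohm

21597.17 ohm


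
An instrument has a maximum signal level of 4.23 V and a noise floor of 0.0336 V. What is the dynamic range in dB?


Dynamic range = 20 * log10(Vmax / Vnoise).
DR = 20 * log10(4.23 / 0.0336)
DR = 20 * log10(125.89)
DR = 42.0 dB

42.0 dB


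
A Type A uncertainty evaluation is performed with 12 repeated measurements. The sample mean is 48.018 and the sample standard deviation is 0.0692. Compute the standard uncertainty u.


The standard uncertainty for Type A evaluation is u = s / sqrt(n).
u = 0.0692 / sqrt(12)
u = 0.0692 / 3.4641
u = 0.02

0.02


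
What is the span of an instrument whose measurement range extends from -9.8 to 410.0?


Span = upper range - lower range.
Span = 410.0 - (-9.8)
Span = 419.8

419.8


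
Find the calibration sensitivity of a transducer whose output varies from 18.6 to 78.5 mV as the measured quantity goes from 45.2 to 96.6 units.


Sensitivity = (y2 - y1) / (x2 - x1).
S = (78.5 - 18.6) / (96.6 - 45.2)
S = 59.9 / 51.4
S = 1.1654 mV/unit

1.1654 mV/unit


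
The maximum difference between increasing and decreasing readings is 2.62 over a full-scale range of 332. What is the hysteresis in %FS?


Hysteresis = (max difference / full scale) * 100%.
H = (2.62 / 332) * 100
H = 0.789 %FS

0.789 %FS


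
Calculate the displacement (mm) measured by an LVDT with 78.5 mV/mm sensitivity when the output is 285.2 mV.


Displacement = Vout / sensitivity.
d = 285.2 / 78.5
d = 3.633 mm

3.633 mm


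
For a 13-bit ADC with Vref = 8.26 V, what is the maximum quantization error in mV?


The maximum quantization error is +/- LSB/2.
LSB = Vref / 2^n = 8.26 / 8192 = 0.0010083 V
Max error = LSB / 2 = 0.0010083 / 2 = 0.00050415 V
Max error = 0.5042 mV

0.5042 mV


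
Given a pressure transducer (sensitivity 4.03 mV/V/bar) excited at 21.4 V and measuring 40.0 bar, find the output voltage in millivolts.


Output = sensitivity * Vex * P.
Vout = 4.03 * 21.4 * 40.0
Vout = 86.242 * 40.0
Vout = 3449.68 mV

3449.68 mV


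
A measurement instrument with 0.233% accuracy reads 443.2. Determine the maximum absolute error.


Absolute error = (accuracy% / 100) * reading.
Error = (0.233 / 100) * 443.2
Error = 0.00233 * 443.2
Error = 1.0327

1.0327


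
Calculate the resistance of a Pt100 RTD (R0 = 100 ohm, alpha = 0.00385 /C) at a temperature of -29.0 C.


The RTD equation: Rt = R0 * (1 + alpha * T).
Rt = 100 * (1 + 0.00385 * -29.0)
Rt = 100 * (1 + -0.11165)
Rt = 100 * 0.88835
Rt = 88.835 ohm

88.835 ohm


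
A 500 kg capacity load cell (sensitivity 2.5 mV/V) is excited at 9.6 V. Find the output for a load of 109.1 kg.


Vout = rated_output * Vex * (load / capacity).
Vout = 2.5 * 9.6 * (109.1 / 500)
Vout = 2.5 * 9.6 * 0.2182
Vout = 5.237 mV

5.237 mV


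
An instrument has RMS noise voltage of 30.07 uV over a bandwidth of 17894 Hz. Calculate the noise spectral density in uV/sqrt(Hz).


Noise spectral density = Vrms / sqrt(BW).
NSD = 30.07 / sqrt(17894)
NSD = 30.07 / 133.7685
NSD = 0.2248 uV/sqrt(Hz)

0.2248 uV/sqrt(Hz)


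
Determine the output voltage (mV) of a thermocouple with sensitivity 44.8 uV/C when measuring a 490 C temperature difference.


The thermocouple output V = sensitivity * dT.
V = 44.8 uV/C * 490 C
V = 21952.0 uV
V = 21.952 mV

21.952 mV


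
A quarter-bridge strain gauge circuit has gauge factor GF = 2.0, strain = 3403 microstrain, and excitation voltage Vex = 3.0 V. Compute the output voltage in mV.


Quarter bridge output: Vout = (GF * epsilon * Vex) / 4.
Vout = (2.0 * 3403e-6 * 3.0) / 4
Vout = 0.020418 / 4 V
Vout = 0.0051045 V = 5.1045 mV

5.1045 mV


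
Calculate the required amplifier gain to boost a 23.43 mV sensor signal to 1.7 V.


Gain = Vout / Vin (converting to same units).
G = 1.7 V / 23.43 mV
G = 1700.0 mV / 23.43 mV
G = 72.56

72.56


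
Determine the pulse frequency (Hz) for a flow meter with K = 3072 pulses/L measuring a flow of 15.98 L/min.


Frequency = K * Q / 60 (converting L/min to L/s).
f = 3072 * 15.98 / 60
f = 49090.56 / 60
f = 818.18 Hz

818.18 Hz


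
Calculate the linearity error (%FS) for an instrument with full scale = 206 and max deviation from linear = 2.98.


Linearity error = (max deviation / full scale) * 100%.
Linearity = (2.98 / 206) * 100
Linearity = 1.447 %FS

1.447 %FS


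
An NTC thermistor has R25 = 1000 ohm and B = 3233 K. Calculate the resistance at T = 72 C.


NTC thermistor equation: Rt = R25 * exp(B * (1/T - 1/T25)).
T in Kelvin: 345.15 K, T25 = 298.15 K
1/T - 1/T25 = 1/345.15 - 1/298.15 = -0.00045673
B * (1/T - 1/T25) = 3233 * -0.00045673 = -1.4766
Rt = 1000 * exp(-1.4766) = 228.4 ohm

228.4 ohm


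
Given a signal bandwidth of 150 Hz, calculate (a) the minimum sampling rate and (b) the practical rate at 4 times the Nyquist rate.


By Nyquist theorem, fs_min = 2 * fmax.
fs_min = 2 * 150 = 300 Hz
Practical rate = 4 * fs_min = 4 * 300 = 1200 Hz

fs_min = 300 Hz, fs_practical = 1200 Hz


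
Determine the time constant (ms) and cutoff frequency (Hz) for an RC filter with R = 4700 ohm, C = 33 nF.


Time constant: tau = R * C.
tau = 4700 * 3.30e-08 = 0.0001551 s
tau = 0.1551 ms
Cutoff frequency: fc = 1 / (2*pi*R*C).
fc = 1 / (2*pi*0.0001551) = 1026.14 Hz

tau = 0.1551 ms, fc = 1026.14 Hz


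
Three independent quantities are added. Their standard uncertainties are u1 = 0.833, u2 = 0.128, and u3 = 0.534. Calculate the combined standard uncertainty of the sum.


For a sum of independent quantities, uc = sqrt(u1^2 + u2^2 + u3^2).
uc = sqrt(0.833^2 + 0.128^2 + 0.534^2)
uc = sqrt(0.693889 + 0.016384 + 0.285156)
uc = 0.9977

0.9977


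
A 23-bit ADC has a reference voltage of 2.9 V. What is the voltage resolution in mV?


The resolution (LSB) of an ADC is Vref / 2^n.
LSB = 2.9 / 2^23
LSB = 2.9 / 8388608
LSB = 3.5e-07 V = 0.00034571 mV

0.00034571 mV


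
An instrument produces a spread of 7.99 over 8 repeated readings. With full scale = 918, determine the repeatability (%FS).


Repeatability = (spread / full scale) * 100%.
R = (7.99 / 918) * 100
R = 0.87 %FS

0.87 %FS


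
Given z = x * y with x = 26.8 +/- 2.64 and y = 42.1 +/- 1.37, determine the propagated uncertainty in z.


For a product z = x*y, the relative uncertainty is:
uz/z = sqrt((ux/x)^2 + (uy/y)^2)
Relative uncertainties: ux/x = 2.64/26.8 = 0.098507
uy/y = 1.37/42.1 = 0.032542
z = 26.8 * 42.1 = 1128.3
uz = 1128.3 * sqrt(0.098507^2 + 0.032542^2) = 117.051

117.051


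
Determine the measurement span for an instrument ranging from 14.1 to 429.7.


Span = upper range - lower range.
Span = 429.7 - (14.1)
Span = 415.6

415.6


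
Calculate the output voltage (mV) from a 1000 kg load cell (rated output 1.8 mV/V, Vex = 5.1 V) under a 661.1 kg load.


Vout = rated_output * Vex * (load / capacity).
Vout = 1.8 * 5.1 * (661.1 / 1000)
Vout = 1.8 * 5.1 * 0.6611
Vout = 6.069 mV

6.069 mV


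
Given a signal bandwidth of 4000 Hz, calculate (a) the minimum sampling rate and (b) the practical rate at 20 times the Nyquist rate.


By Nyquist theorem, fs_min = 2 * fmax.
fs_min = 2 * 4000 = 8000 Hz
Practical rate = 20 * fs_min = 20 * 8000 = 160000 Hz

fs_min = 8000 Hz, fs_practical = 160000 Hz


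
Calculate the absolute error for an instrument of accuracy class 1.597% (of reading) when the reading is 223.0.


Absolute error = (accuracy% / 100) * reading.
Error = (1.597 / 100) * 223.0
Error = 0.01597 * 223.0
Error = 3.5613

3.5613


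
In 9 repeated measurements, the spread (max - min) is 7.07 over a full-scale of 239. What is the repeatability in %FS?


Repeatability = (spread / full scale) * 100%.
R = (7.07 / 239) * 100
R = 2.958 %FS

2.958 %FS


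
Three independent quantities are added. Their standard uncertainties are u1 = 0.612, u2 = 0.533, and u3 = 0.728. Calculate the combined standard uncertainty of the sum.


For a sum of independent quantities, uc = sqrt(u1^2 + u2^2 + u3^2).
uc = sqrt(0.612^2 + 0.533^2 + 0.728^2)
uc = sqrt(0.374544 + 0.284089 + 0.529984)
uc = 1.0902

1.0902


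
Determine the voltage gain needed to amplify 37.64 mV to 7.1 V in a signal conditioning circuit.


Gain = Vout / Vin (converting to same units).
G = 7.1 V / 37.64 mV
G = 7100.0 mV / 37.64 mV
G = 188.63

188.63


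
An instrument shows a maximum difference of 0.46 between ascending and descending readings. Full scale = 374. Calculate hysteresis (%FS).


Hysteresis = (max difference / full scale) * 100%.
H = (0.46 / 374) * 100
H = 0.123 %FS

0.123 %FS


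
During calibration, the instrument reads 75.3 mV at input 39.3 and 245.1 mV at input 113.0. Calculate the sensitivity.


Sensitivity = (y2 - y1) / (x2 - x1).
S = (245.1 - 75.3) / (113.0 - 39.3)
S = 169.8 / 73.7
S = 2.3039 mV/unit

2.3039 mV/unit


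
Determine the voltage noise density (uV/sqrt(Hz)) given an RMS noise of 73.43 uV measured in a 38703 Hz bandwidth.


Noise spectral density = Vrms / sqrt(BW).
NSD = 73.43 / sqrt(38703)
NSD = 73.43 / 196.7308
NSD = 0.3733 uV/sqrt(Hz)

0.3733 uV/sqrt(Hz)


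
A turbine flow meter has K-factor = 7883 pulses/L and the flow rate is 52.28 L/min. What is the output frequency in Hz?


Frequency = K * Q / 60 (converting L/min to L/s).
f = 7883 * 52.28 / 60
f = 412123.24 / 60
f = 6868.72 Hz

6868.72 Hz


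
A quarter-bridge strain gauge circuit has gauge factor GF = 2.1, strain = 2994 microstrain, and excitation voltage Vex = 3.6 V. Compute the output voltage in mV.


Quarter bridge output: Vout = (GF * epsilon * Vex) / 4.
Vout = (2.1 * 2994e-6 * 3.6) / 4
Vout = 0.02263464 / 4 V
Vout = 0.00565866 V = 5.6587 mV

5.6587 mV


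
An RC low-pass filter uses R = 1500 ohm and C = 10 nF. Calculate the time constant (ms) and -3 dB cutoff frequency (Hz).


Time constant: tau = R * C.
tau = 1500 * 1.00e-08 = 1.5e-05 s
tau = 0.015 ms
Cutoff frequency: fc = 1 / (2*pi*R*C).
fc = 1 / (2*pi*1.5e-05) = 10610.33 Hz

tau = 0.015 ms, fc = 10610.33 Hz


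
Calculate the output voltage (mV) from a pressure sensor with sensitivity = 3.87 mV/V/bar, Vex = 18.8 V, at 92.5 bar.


Output = sensitivity * Vex * P.
Vout = 3.87 * 18.8 * 92.5
Vout = 72.756 * 92.5
Vout = 6729.93 mV

6729.93 mV


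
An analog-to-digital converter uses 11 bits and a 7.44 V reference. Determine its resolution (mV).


The resolution (LSB) of an ADC is Vref / 2^n.
LSB = 7.44 / 2^11
LSB = 7.44 / 2048
LSB = 0.00363281 V = 3.6328125 mV

3.6328125 mV


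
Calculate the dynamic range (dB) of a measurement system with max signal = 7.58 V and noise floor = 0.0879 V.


Dynamic range = 20 * log10(Vmax / Vnoise).
DR = 20 * log10(7.58 / 0.0879)
DR = 20 * log10(86.23)
DR = 38.71 dB

38.71 dB


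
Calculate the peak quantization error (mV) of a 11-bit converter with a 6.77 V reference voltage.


The maximum quantization error is +/- LSB/2.
LSB = Vref / 2^n = 6.77 / 2048 = 0.00330566 V
Max error = LSB / 2 = 0.00330566 / 2 = 0.00165283 V
Max error = 1.6528 mV

1.6528 mV


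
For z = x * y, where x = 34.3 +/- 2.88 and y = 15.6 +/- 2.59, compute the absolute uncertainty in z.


For a product z = x*y, the relative uncertainty is:
uz/z = sqrt((ux/x)^2 + (uy/y)^2)
Relative uncertainties: ux/x = 2.88/34.3 = 0.083965
uy/y = 2.59/15.6 = 0.166026
z = 34.3 * 15.6 = 535.1
uz = 535.1 * sqrt(0.083965^2 + 0.166026^2) = 99.552

99.552


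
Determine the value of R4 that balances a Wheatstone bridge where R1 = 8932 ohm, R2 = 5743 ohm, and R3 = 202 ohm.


At balance: R1*R4 = R2*R3, so R4 = R2*R3/R1.
R4 = 5743 * 202 / 8932
R4 = 1160086 / 8932
R4 = 129.88 ohm

129.88 ohm


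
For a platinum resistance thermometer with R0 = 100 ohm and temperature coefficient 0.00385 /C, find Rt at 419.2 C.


The RTD equation: Rt = R0 * (1 + alpha * T).
Rt = 100 * (1 + 0.00385 * 419.2)
Rt = 100 * (1 + 1.61392)
Rt = 100 * 2.61392
Rt = 261.392 ohm

261.392 ohm


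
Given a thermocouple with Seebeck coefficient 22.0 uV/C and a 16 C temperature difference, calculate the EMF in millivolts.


The thermocouple output V = sensitivity * dT.
V = 22.0 uV/C * 16 C
V = 352.0 uV
V = 0.352 mV

0.352 mV


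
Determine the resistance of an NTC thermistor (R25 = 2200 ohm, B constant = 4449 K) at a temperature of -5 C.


NTC thermistor equation: Rt = R25 * exp(B * (1/T - 1/T25)).
T in Kelvin: 268.15 K, T25 = 298.15 K
1/T - 1/T25 = 1/268.15 - 1/298.15 = 0.00037524
B * (1/T - 1/T25) = 4449 * 0.00037524 = 1.6694
Rt = 2200 * exp(1.6694) = 11680.2 ohm

11680.2 ohm


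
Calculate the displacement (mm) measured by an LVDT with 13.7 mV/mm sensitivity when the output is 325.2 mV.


Displacement = Vout / sensitivity.
d = 325.2 / 13.7
d = 23.737 mm

23.737 mm


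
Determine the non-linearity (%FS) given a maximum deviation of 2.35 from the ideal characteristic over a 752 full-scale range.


Linearity error = (max deviation / full scale) * 100%.
Linearity = (2.35 / 752) * 100
Linearity = 0.312 %FS

0.312 %FS


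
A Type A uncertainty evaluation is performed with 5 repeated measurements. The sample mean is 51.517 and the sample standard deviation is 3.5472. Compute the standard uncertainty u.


The standard uncertainty for Type A evaluation is u = s / sqrt(n).
u = 3.5472 / sqrt(5)
u = 3.5472 / 2.2361
u = 1.5864

1.5864


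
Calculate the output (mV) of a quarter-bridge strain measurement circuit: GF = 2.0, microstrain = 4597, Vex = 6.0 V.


Quarter bridge output: Vout = (GF * epsilon * Vex) / 4.
Vout = (2.0 * 4597e-6 * 6.0) / 4
Vout = 0.055164 / 4 V
Vout = 0.013791 V = 13.791 mV

13.791 mV


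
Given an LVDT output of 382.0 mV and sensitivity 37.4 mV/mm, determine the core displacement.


Displacement = Vout / sensitivity.
d = 382.0 / 37.4
d = 10.214 mm

10.214 mm


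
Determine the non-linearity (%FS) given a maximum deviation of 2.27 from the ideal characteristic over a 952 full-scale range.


Linearity error = (max deviation / full scale) * 100%.
Linearity = (2.27 / 952) * 100
Linearity = 0.238 %FS

0.238 %FS


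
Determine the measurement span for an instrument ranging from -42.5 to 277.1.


Span = upper range - lower range.
Span = 277.1 - (-42.5)
Span = 319.6

319.6


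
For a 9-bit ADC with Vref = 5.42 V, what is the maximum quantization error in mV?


The maximum quantization error is +/- LSB/2.
LSB = Vref / 2^n = 5.42 / 512 = 0.01058594 V
Max error = LSB / 2 = 0.01058594 / 2 = 0.00529297 V
Max error = 5.293 mV

5.293 mV


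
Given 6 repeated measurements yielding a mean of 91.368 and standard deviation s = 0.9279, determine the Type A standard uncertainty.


The standard uncertainty for Type A evaluation is u = s / sqrt(n).
u = 0.9279 / sqrt(6)
u = 0.9279 / 2.4495
u = 0.3788

0.3788


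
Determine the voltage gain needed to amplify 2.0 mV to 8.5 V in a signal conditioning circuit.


Gain = Vout / Vin (converting to same units).
G = 8.5 V / 2.0 mV
G = 8500.0 mV / 2.0 mV
G = 4250.0

4250.0


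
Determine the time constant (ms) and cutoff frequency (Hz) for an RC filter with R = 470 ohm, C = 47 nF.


Time constant: tau = R * C.
tau = 470 * 4.70e-08 = 2.209e-05 s
tau = 0.0221 ms
Cutoff frequency: fc = 1 / (2*pi*R*C).
fc = 1 / (2*pi*2.209e-05) = 7204.84 Hz

tau = 0.0221 ms, fc = 7204.84 Hz


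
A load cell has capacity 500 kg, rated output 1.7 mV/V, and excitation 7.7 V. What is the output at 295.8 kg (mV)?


Vout = rated_output * Vex * (load / capacity).
Vout = 1.7 * 7.7 * (295.8 / 500)
Vout = 1.7 * 7.7 * 0.5916
Vout = 7.744 mV

7.744 mV


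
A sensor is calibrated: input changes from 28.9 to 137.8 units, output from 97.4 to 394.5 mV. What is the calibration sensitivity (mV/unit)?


Sensitivity = (y2 - y1) / (x2 - x1).
S = (394.5 - 97.4) / (137.8 - 28.9)
S = 297.1 / 108.9
S = 2.7282 mV/unit

2.7282 mV/unit


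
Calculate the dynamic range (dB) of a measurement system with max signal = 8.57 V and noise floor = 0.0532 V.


Dynamic range = 20 * log10(Vmax / Vnoise).
DR = 20 * log10(8.57 / 0.0532)
DR = 20 * log10(161.09)
DR = 44.14 dB

44.14 dB
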